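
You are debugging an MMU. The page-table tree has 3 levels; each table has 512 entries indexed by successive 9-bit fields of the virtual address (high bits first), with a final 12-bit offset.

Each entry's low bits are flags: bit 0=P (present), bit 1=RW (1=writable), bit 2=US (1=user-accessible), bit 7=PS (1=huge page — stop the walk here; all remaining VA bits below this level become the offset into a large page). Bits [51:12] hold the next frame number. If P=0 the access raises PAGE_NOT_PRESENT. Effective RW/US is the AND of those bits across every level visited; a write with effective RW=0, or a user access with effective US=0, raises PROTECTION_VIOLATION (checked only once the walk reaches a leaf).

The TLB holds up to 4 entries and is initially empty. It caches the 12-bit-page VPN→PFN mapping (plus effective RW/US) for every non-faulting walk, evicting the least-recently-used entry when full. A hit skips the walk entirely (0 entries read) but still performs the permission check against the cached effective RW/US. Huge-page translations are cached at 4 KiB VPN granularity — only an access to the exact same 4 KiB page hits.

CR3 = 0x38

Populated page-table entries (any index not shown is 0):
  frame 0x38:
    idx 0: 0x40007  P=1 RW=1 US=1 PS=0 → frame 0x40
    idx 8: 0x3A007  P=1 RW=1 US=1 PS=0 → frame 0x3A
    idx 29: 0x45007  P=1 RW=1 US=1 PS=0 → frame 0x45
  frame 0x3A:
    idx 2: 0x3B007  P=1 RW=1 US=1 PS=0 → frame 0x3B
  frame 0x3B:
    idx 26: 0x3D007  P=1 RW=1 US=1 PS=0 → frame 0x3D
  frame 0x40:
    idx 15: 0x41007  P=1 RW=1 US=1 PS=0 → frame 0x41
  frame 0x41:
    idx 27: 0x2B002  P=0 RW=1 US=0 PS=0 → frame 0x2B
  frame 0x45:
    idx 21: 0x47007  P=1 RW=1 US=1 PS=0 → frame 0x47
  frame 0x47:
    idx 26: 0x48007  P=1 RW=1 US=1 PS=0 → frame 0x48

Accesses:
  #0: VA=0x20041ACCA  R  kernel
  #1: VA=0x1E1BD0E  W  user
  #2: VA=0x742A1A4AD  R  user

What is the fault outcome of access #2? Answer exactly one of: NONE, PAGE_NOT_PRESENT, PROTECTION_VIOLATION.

Trace:
#0 VA=0x20041ACCA (r,kernel):
  lvl0: tbl 0x38, slot 8 ⇒ 0x3A007 (P1/RW1/US1/PS0)
  lvl1: tbl 0x3A, slot 2 ⇒ 0x3B007 (P1/RW1/US1/PS0)
  lvl2: tbl 0x3B, slot 26 ⇒ 0x3D007 (P1/RW1/US1/PS0)
  ⇒ phys 0x3DCCA  [3 reads]
#1 VA=0x1E1BD0E (w,user):
  lvl0: tbl 0x38, slot 0 ⇒ 0x40007 (P1/RW1/US1/PS0)
  lvl1: tbl 0x40, slot 15 ⇒ 0x41007 (P1/RW1/US1/PS0)
  lvl2: tbl 0x41, slot 27 ⇒ 0x2B002 (P0/RW1/US0/PS0)
  ✗ PAGE_NOT_PRESENT  [3 reads]
#2 VA=0x742A1A4AD (r,user):
  lvl0: tbl 0x38, slot 29 ⇒ 0x45007 (P1/RW1/US1/PS0)
  lvl1: tbl 0x45, slot 21 ⇒ 0x47007 (P1/RW1/US1/PS0)
  lvl2: tbl 0x47, slot 26 ⇒ 0x48007 (P1/RW1/US1/PS0)
  ⇒ phys 0x484AD  [3 reads]

Access #2 fault: NONE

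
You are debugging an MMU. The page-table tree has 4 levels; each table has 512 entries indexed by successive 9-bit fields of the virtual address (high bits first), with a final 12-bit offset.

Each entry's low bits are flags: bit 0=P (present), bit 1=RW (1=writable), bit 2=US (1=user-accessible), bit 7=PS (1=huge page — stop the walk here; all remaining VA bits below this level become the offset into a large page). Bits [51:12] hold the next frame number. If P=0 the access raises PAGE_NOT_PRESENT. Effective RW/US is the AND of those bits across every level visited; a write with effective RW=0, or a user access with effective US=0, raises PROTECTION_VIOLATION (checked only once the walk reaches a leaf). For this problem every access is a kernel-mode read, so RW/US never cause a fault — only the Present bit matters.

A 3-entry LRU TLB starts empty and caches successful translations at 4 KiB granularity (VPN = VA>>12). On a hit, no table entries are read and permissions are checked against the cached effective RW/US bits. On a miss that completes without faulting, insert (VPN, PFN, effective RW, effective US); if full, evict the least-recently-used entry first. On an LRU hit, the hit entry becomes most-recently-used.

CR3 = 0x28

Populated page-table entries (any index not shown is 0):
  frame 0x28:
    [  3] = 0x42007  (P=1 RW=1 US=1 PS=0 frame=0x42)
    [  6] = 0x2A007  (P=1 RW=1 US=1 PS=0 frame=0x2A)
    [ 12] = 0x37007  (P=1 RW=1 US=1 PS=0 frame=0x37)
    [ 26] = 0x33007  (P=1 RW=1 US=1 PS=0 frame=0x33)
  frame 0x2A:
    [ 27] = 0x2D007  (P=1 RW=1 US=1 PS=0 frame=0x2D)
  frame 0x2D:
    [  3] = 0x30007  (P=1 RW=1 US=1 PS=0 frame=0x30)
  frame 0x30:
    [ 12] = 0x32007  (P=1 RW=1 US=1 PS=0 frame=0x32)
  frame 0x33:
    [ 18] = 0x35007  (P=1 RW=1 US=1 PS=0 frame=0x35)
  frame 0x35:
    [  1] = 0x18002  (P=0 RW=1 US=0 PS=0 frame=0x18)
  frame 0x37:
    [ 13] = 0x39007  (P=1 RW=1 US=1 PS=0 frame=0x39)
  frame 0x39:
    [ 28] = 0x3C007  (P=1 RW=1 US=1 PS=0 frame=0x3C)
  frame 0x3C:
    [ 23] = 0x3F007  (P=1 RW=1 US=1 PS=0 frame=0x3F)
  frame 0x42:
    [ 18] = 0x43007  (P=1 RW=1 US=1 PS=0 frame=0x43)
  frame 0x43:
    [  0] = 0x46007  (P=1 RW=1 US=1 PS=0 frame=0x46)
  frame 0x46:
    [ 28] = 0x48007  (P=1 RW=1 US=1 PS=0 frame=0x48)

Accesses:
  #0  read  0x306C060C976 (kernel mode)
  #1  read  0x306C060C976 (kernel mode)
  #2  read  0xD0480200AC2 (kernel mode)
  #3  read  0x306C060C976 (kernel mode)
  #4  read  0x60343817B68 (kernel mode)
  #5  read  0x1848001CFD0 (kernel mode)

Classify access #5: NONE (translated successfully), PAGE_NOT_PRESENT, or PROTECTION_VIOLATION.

Per-access translation:
#0 VA=0x306C060C976 (r,kernel):
  [0] read 0x28 idx=6: raw=0x2A007 flags P=1 W=1 U=1 S=0
  [1] read 0x2A idx=27: raw=0x2D007 flags P=1 W=1 U=1 S=0
  [2] read 0x2D idx=3: raw=0x30007 flags P=1 W=1 U=1 S=0
  [3] read 0x30 idx=12: raw=0x32007 flags P=1 W=1 U=1 S=0
  ⇒ phys 0x32976  [4 reads]
#1 VA=0x306C060C976 (r,kernel):
  TLB hit vpn=0x306C060C → PA=0x32976
#2 VA=0xD0480200AC2 (r,kernel):
  [0] read 0x28 idx=26: raw=0x33007 flags P=1 W=1 U=1 S=0
  [1] read 0x33 idx=18: raw=0x35007 flags P=1 W=1 U=1 S=0
  [2] read 0x35 idx=1: raw=0x18002 flags P=0 W=1 U=0 S=0
  ✗ PAGE_NOT_PRESENT  [3 reads]
#3 VA=0x306C060C976 (r,kernel):
  TLB hit vpn=0x306C060C → PA=0x32976
#4 VA=0x60343817B68 (r,kernel):
  [0] read 0x28 idx=12: raw=0x37007 flags P=1 W=1 U=1 S=0
  [1] read 0x37 idx=13: raw=0x39007 flags P=1 W=1 U=1 S=0
  [2] read 0x39 idx=28: raw=0x3C007 flags P=1 W=1 U=1 S=0
  [3] read 0x3C idx=23: raw=0x3F007 flags P=1 W=1 U=1 S=0
  ⇒ phys 0x3FB68  [4 reads]
#5 VA=0x1848001CFD0 (r,kernel):
  [0] read 0x28 idx=3: raw=0x42007 flags P=1 W=1 U=1 S=0
  [1] read 0x42 idx=18: raw=0x43007 flags P=1 W=1 U=1 S=0
  [2] read 0x43 idx=0: raw=0x46007 flags P=1 W=1 U=1 S=0
  [3] read 0x46 idx=28: raw=0x48007 flags P=1 W=1 U=1 S=0
  ⇒ phys 0x48FD0  [4 reads]

Access #5 fault: NONE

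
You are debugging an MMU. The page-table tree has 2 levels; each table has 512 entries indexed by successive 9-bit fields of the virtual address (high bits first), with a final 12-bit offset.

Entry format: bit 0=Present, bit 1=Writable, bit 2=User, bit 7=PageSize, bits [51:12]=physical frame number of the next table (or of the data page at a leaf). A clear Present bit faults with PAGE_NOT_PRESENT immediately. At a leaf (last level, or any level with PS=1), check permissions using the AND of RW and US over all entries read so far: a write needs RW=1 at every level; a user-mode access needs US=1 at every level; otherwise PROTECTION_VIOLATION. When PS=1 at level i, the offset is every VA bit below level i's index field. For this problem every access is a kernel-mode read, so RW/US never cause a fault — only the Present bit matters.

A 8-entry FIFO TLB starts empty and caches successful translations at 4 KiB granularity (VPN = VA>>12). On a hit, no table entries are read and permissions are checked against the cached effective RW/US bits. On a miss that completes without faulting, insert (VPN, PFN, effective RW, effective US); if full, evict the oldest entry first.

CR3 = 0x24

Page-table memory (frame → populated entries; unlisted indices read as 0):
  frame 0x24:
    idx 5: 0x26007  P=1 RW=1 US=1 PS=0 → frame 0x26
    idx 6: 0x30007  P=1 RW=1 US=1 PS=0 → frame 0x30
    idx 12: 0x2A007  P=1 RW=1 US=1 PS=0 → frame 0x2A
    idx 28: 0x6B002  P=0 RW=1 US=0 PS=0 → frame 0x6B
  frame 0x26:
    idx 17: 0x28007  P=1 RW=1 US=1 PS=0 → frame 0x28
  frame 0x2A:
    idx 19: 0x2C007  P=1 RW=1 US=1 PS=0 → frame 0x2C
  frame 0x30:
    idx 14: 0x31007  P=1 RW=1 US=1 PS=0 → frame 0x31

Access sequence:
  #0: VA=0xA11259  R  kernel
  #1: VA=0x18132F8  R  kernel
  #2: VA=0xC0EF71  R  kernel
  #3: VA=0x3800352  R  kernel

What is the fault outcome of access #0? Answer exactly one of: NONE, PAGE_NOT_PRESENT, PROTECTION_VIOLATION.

Per-access translation:
#0 VA=0xA11259 (r,kernel):
  [0] read 0x24 idx=5: raw=0x26007 flags P=1 W=1 U=1 S=0
  [1] read 0x26 idx=17: raw=0x28007 flags P=1 W=1 U=1 S=0
  ⇒ phys 0x28259  [2 reads]
#1 VA=0x18132F8 (r,kernel):
  [0] read 0x24 idx=12: raw=0x2A007 flags P=1 W=1 U=1 S=0
  [1] read 0x2A idx=19: raw=0x2C007 flags P=1 W=1 U=1 S=0
  ⇒ phys 0x2C2F8  [2 reads]
#2 VA=0xC0EF71 (r,kernel):
  [0] read 0x24 idx=6: raw=0x30007 flags P=1 W=1 U=1 S=0
  [1] read 0x30 idx=14: raw=0x31007 flags P=1 W=1 U=1 S=0
  ⇒ phys 0x31F71  [2 reads]
#3 VA=0x3800352 (r,kernel):
  [0] read 0x24 idx=28: raw=0x6B002 flags P=0 W=1 U=0 S=0
  → PAGE_NOT_PRESENT  (1 entries read)

Access #0 fault: NONE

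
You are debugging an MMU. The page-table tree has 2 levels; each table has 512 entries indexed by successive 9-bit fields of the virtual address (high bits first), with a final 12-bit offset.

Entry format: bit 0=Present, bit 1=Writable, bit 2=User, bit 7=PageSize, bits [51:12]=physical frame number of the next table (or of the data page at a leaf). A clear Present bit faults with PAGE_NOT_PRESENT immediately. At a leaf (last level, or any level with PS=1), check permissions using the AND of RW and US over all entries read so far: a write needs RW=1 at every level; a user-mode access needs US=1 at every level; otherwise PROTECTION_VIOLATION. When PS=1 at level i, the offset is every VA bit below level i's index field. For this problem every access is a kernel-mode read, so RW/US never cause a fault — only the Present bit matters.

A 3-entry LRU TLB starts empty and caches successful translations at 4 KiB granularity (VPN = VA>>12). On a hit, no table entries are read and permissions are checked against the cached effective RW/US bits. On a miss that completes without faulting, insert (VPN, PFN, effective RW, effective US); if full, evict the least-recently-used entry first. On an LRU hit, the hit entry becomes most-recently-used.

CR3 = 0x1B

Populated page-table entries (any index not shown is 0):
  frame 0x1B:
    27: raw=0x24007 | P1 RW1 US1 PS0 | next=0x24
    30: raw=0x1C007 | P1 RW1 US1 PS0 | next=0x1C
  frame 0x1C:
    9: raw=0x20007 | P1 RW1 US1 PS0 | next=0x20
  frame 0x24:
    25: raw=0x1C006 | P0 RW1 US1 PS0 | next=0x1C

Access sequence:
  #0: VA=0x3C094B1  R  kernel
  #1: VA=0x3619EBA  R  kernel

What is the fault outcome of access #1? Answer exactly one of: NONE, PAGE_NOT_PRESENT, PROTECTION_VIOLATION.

Walk each access:
#0 VA=0x3C094B1 (r,kernel):
  lvl0: tbl 0x1B, slot 30 ⇒ 0x1C007 (P1/RW1/US1/PS0)
  lvl1: tbl 0x1C, slot 9 ⇒ 0x20007 (P1/RW1/US1/PS0)
  ⇒ phys 0x204B1  [2 reads]
#1 VA=0x3619EBA (r,kernel):
  lvl0: tbl 0x1B, slot 27 ⇒ 0x24007 (P1/RW1/US1/PS0)
  lvl1: tbl 0x24, slot 25 ⇒ 0x1C006 (P0/RW1/US1/PS0)
  ✗ PAGE_NOT_PRESENT  [2 reads]

Access #1 fault: PAGE_NOT_PRESENT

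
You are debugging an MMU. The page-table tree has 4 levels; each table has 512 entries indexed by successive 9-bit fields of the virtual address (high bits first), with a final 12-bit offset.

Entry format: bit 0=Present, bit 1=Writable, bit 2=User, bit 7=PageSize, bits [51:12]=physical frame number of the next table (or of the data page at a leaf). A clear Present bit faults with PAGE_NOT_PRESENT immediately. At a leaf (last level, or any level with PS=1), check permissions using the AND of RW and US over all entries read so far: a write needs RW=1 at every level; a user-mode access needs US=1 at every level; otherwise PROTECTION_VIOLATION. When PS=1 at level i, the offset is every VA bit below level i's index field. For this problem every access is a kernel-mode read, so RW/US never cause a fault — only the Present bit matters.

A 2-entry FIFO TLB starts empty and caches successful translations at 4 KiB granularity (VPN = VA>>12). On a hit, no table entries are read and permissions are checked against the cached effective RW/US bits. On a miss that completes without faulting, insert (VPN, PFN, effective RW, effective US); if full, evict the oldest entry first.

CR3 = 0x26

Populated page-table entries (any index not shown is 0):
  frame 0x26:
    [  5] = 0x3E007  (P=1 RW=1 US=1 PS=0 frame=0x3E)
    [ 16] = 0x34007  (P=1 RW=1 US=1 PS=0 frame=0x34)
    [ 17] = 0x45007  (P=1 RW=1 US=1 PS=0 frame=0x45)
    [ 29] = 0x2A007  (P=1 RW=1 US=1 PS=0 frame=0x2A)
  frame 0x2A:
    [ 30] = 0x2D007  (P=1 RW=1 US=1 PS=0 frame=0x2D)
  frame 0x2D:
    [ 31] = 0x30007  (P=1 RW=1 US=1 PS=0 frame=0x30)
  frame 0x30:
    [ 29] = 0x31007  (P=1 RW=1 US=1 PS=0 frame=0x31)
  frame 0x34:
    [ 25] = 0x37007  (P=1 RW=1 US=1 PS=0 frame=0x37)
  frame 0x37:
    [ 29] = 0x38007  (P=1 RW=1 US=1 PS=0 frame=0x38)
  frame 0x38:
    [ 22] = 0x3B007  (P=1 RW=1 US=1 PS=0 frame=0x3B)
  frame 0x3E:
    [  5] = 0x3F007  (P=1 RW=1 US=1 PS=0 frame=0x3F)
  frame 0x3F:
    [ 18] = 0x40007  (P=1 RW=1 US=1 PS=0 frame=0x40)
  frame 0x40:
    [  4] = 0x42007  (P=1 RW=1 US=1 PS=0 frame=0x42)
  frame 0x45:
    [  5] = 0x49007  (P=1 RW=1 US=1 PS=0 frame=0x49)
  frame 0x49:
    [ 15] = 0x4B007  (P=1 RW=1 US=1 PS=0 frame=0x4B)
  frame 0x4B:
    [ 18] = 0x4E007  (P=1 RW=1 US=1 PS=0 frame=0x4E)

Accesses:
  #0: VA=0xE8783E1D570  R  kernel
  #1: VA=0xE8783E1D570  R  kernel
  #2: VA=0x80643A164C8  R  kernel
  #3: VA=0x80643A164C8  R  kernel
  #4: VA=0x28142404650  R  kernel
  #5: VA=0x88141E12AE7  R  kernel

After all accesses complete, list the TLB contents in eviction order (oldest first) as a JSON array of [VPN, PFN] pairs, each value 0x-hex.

Trace:
#0 VA=0xE8783E1D570 (r,kernel):
  L0 @0x26[29] → 0x2A007  P=1,RW=1,US=1,PS=0
  L1 @0x2A[30] → 0x2D007  P=1,RW=1,US=1,PS=0
  L2 @0x2D[31] → 0x30007  P=1,RW=1,US=1,PS=0
  L3 @0x30[29] → 0x31007  P=1,RW=1,US=1,PS=0
  → PA=0x31570  (4 entries read)
#1 VA=0xE8783E1D570 (r,kernel):
  TLB hit vpn=0xE8783E1D → PA=0x31570
#2 VA=0x80643A164C8 (r,kernel):
  L0 @0x26[16] → 0x34007  P=1,RW=1,US=1,PS=0
  L1 @0x34[25] → 0x37007  P=1,RW=1,US=1,PS=0
  L2 @0x37[29] → 0x38007  P=1,RW=1,US=1,PS=0
  L3 @0x38[22] → 0x3B007  P=1,RW=1,US=1,PS=0
  → PA=0x3B4C8  (4 entries read)
#3 VA=0x80643A164C8 (r,kernel):
  TLB hit vpn=0x80643A16 → PA=0x3B4C8
#4 VA=0x28142404650 (r,kernel):
  L0 @0x26[5] → 0x3E007  P=1,RW=1,US=1,PS=0
  L1 @0x3E[5] → 0x3F007  P=1,RW=1,US=1,PS=0
  L2 @0x3F[18] → 0x40007  P=1,RW=1,US=1,PS=0
  L3 @0x40[4] → 0x42007  P=1,RW=1,US=1,PS=0
  → PA=0x42650  (4 entries read)
#5 VA=0x88141E12AE7 (r,kernel):
  L0 @0x26[17] → 0x45007  P=1,RW=1,US=1,PS=0
  L1 @0x45[5] → 0x49007  P=1,RW=1,US=1,PS=0
  L2 @0x49[15] → 0x4B007  P=1,RW=1,US=1,PS=0
  L3 @0x4B[18] → 0x4E007  P=1,RW=1,US=1,PS=0
  → PA=0x4EAE7  (4 entries read)

TLB: [["0x28142404", "0x42"], ["0x88141E12", "0x4E"]]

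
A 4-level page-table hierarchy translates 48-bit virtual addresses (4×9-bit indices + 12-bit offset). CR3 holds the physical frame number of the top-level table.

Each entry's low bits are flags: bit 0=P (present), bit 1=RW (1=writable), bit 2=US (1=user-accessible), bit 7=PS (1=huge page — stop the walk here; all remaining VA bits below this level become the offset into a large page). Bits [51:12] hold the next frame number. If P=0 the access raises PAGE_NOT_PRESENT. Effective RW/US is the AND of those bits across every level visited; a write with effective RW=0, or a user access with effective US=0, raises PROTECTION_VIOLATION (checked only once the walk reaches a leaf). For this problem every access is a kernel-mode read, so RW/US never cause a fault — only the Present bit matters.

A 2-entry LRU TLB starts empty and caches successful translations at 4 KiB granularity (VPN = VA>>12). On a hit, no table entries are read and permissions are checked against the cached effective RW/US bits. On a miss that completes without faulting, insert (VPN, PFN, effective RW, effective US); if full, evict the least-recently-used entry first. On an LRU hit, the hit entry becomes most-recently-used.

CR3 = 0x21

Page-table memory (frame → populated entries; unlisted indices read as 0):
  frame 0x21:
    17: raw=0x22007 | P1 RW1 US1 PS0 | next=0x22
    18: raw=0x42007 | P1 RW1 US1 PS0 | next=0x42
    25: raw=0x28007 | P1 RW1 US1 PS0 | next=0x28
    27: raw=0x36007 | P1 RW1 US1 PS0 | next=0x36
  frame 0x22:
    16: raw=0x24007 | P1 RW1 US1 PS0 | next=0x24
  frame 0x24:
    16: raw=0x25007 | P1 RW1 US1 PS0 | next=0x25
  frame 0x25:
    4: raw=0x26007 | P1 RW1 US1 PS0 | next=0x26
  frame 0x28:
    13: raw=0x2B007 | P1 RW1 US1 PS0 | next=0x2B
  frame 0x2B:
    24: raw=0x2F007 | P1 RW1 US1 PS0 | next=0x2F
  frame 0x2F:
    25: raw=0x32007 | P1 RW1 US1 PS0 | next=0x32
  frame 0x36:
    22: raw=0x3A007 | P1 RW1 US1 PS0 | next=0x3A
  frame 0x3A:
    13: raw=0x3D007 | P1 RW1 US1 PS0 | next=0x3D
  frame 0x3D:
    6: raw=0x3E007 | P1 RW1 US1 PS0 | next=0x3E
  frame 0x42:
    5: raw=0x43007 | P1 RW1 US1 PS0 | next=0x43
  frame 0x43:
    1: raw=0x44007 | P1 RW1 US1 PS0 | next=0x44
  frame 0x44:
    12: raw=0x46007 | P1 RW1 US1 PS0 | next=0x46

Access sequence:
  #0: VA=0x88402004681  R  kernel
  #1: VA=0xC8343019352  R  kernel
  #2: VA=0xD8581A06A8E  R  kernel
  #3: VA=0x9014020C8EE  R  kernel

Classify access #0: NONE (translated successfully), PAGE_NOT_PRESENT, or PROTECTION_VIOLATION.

Per-access translation:
#0 VA=0x88402004681 (r,kernel):
  [0] read 0x21 idx=17: raw=0x22007 flags P=1 W=1 U=1 S=0
  [1] read 0x22 idx=16: raw=0x24007 flags P=1 W=1 U=1 S=0
  [2] read 0x24 idx=16: raw=0x25007 flags P=1 W=1 U=1 S=0
  [3] read 0x25 idx=4: raw=0x26007 flags P=1 W=1 U=1 S=0
  ⇒ phys 0x26681  [4 reads]
#1 VA=0xC8343019352 (r,kernel):
  [0] read 0x21 idx=25: raw=0x28007 flags P=1 W=1 U=1 S=0
  [1] read 0x28 idx=13: raw=0x2B007 flags P=1 W=1 U=1 S=0
  [2] read 0x2B idx=24: raw=0x2F007 flags P=1 W=1 U=1 S=0
  [3] read 0x2F idx=25: raw=0x32007 flags P=1 W=1 U=1 S=0
  ⇒ phys 0x32352  [4 reads]
#2 VA=0xD8581A06A8E (r,kernel):
  [0] read 0x21 idx=27: raw=0x36007 flags P=1 W=1 U=1 S=0
  [1] read 0x36 idx=22: raw=0x3A007 flags P=1 W=1 U=1 S=0
  [2] read 0x3A idx=13: raw=0x3D007 flags P=1 W=1 U=1 S=0
  [3] read 0x3D idx=6: raw=0x3E007 flags P=1 W=1 U=1 S=0
  ⇒ phys 0x3EA8E  [4 reads]
#3 VA=0x9014020C8EE (r,kernel):
  [0] read 0x21 idx=18: raw=0x42007 flags P=1 W=1 U=1 S=0
  [1] read 0x42 idx=5: raw=0x43007 flags P=1 W=1 U=1 S=0
  [2] read 0x43 idx=1: raw=0x44007 flags P=1 W=1 U=1 S=0
  [3] read 0x44 idx=12: raw=0x46007 flags P=1 W=1 U=1 S=0
  ⇒ phys 0x468EE  [4 reads]

Access #0 fault: NONE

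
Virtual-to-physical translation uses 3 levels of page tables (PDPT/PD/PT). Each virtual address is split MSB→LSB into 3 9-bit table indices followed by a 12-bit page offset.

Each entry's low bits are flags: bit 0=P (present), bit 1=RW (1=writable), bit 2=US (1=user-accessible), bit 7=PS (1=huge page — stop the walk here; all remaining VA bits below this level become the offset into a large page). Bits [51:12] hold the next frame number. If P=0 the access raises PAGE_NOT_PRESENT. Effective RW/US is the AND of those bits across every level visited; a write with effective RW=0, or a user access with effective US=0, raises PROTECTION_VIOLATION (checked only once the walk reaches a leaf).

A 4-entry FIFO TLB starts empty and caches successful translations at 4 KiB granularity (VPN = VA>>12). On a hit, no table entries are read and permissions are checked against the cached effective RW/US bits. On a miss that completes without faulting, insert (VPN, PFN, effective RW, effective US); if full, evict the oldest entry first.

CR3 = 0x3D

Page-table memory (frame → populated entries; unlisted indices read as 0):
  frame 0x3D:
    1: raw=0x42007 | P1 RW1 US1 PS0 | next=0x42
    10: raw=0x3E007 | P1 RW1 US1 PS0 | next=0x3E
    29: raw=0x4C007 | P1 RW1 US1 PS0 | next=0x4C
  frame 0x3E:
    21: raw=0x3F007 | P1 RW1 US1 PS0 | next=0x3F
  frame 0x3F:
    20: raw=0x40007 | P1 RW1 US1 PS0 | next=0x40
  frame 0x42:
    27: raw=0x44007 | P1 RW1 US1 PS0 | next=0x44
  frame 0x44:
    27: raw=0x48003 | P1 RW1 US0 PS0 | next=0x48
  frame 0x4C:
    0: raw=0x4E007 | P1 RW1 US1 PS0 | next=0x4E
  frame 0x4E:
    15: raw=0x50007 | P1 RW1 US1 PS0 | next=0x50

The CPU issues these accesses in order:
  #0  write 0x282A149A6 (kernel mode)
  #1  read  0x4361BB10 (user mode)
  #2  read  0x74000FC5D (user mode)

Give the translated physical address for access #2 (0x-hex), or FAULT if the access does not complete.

Trace:
#0 VA=0x282A149A6 (w,kernel):
  [0] read 0x3D idx=10: raw=0x3E007 flags P=1 W=1 U=1 S=0
  [1] read 0x3E idx=21: raw=0x3F007 flags P=1 W=1 U=1 S=0
  [2] read 0x3F idx=20: raw=0x40007 flags P=1 W=1 U=1 S=0
  ⇒ phys 0x409A6  [3 reads]
#1 VA=0x4361BB10 (r,user):
  [0] read 0x3D idx=1: raw=0x42007 flags P=1 W=1 U=1 S=0
  [1] read 0x42 idx=27: raw=0x44007 flags P=1 W=1 U=1 S=0
  [2] read 0x44 idx=27: raw=0x48003 flags P=1 W=1 U=0 S=0
  ✗ PROTECTION_VIOLATION  [3 reads]
#2 VA=0x74000FC5D (r,user):
  [0] read 0x3D idx=29: raw=0x4C007 flags P=1 W=1 U=1 S=0
  [1] read 0x4C idx=0: raw=0x4E007 flags P=1 W=1 U=1 S=0
  [2] read 0x4E idx=15: raw=0x50007 flags P=1 W=1 U=1 S=0
  ⇒ phys 0x50C5D  [3 reads]

Access #2 PA: 0x50C5D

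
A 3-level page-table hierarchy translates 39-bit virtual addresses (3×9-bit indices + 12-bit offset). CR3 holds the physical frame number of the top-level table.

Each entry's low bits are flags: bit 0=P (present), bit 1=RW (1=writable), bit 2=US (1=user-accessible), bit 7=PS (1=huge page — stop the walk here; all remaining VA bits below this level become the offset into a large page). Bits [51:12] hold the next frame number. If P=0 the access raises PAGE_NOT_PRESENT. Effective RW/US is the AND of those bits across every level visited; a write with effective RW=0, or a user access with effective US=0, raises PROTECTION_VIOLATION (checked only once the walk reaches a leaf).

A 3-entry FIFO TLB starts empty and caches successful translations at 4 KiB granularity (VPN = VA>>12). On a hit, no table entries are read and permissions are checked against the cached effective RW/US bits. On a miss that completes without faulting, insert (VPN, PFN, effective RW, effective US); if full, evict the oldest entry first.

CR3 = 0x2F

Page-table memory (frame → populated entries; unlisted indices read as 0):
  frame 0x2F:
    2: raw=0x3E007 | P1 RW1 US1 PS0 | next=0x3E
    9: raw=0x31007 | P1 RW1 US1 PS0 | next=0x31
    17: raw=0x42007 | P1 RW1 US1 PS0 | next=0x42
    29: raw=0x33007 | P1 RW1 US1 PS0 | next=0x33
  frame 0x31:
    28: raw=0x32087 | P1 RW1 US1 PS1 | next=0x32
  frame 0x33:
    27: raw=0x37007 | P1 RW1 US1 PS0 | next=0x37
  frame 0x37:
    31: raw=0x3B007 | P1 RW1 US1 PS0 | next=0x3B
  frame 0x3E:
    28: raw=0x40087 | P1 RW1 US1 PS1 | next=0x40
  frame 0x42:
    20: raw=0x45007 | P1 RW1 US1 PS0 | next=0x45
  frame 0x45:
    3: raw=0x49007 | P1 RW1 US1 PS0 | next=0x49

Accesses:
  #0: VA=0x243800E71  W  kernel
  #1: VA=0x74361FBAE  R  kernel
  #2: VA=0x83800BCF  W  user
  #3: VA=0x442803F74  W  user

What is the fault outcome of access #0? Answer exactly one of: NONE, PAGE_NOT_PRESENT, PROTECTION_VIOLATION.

Per-access translation:
#0 VA=0x243800E71 (w,kernel):
  lvl0: tbl 0x2F, slot 9 ⇒ 0x31007 (P1/RW1/US1/PS0)
  lvl1: tbl 0x31, slot 28 ⇒ 0x32087 (P1/RW1/US1/PS1)
  → PA=0x32E71 (huge @L1)  (2 entries read)
#1 VA=0x74361FBAE (r,kernel):
  lvl0: tbl 0x2F, slot 29 ⇒ 0x33007 (P1/RW1/US1/PS0)
  lvl1: tbl 0x33, slot 27 ⇒ 0x37007 (P1/RW1/US1/PS0)
  lvl2: tbl 0x37, slot 31 ⇒ 0x3B007 (P1/RW1/US1/PS0)
  → PA=0x3BBAE  (3 entries read)
#2 VA=0x83800BCF (w,user):
  lvl0: tbl 0x2F, slot 2 ⇒ 0x3E007 (P1/RW1/US1/PS0)
  lvl1: tbl 0x3E, slot 28 ⇒ 0x40087 (P1/RW1/US1/PS1)
  → PA=0x40BCF (huge @L1)  (2 entries read)
#3 VA=0x442803F74 (w,user):
  lvl0: tbl 0x2F, slot 17 ⇒ 0x42007 (P1/RW1/US1/PS0)
  lvl1: tbl 0x42, slot 20 ⇒ 0x45007 (P1/RW1/US1/PS0)
  lvl2: tbl 0x45, slot 3 ⇒ 0x49007 (P1/RW1/US1/PS0)
  → PA=0x49F74  (3 entries read)

Access #0 fault: NONE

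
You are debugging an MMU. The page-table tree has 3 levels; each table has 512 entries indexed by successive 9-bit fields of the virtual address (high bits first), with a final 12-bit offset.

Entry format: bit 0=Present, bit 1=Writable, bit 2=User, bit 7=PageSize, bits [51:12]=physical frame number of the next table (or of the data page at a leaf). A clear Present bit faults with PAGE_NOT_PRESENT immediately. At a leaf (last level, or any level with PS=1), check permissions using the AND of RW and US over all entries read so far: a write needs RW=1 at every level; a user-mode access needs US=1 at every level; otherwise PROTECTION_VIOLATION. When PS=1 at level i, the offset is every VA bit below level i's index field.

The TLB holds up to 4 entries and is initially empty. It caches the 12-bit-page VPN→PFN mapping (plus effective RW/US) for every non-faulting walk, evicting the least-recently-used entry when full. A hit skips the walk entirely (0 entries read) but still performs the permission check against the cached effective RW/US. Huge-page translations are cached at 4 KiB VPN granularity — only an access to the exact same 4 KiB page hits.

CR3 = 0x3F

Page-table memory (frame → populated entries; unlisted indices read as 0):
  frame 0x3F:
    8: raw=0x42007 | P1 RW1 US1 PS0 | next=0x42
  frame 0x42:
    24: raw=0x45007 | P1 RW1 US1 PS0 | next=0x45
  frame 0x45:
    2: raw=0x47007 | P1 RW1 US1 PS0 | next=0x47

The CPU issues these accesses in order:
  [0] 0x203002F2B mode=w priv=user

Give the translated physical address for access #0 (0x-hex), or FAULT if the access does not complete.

Per-access translation:
#0 VA=0x203002F2B (w,user):
  L0: frame=0x3F idx=8 entry=0x42007 [P=1 RW=1 US=1 PS=0]
  L1: frame=0x42 idx=24 entry=0x45007 [P=1 RW=1 US=1 PS=0]
  L2: frame=0x45 idx=2 entry=0x47007 [P=1 RW=1 US=1 PS=0]
  ✓ 0x47F2B  — 3 lookups

Access #0 PA: 0x47F2B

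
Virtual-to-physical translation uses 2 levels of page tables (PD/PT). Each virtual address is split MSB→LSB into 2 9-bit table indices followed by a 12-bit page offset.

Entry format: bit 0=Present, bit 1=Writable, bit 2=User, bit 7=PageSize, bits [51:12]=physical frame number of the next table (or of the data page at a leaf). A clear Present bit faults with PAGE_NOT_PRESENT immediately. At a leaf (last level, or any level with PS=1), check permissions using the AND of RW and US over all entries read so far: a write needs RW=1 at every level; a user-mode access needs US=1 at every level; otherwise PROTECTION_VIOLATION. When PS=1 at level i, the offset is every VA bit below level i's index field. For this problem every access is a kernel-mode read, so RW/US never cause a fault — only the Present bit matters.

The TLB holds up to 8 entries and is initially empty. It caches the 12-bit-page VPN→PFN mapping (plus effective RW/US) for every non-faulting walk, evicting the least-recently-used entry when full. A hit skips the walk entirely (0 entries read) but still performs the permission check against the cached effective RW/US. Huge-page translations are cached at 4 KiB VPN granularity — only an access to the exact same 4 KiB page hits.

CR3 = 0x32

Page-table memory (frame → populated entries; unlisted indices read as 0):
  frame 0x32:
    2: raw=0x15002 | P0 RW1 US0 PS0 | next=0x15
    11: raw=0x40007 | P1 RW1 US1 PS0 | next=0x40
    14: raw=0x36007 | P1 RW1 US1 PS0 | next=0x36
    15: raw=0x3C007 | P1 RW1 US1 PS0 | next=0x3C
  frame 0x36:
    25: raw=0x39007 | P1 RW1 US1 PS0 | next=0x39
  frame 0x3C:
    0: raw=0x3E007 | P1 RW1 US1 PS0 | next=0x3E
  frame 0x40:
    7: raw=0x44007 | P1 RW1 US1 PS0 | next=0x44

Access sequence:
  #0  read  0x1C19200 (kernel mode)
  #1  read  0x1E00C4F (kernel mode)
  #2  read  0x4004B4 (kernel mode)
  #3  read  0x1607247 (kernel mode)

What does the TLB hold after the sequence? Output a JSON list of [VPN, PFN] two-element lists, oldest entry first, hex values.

Trace:
#0 VA=0x1C19200 (r,kernel):
  [0] read 0x32 idx=14: raw=0x36007 flags P=1 W=1 U=1 S=0
  [1] read 0x36 idx=25: raw=0x39007 flags P=1 W=1 U=1 S=0
  → PA=0x39200  (2 entries read)
#1 VA=0x1E00C4F (r,kernel):
  [0] read 0x32 idx=15: raw=0x3C007 flags P=1 W=1 U=1 S=0
  [1] read 0x3C idx=0: raw=0x3E007 flags P=1 W=1 U=1 S=0
  → PA=0x3EC4F  (2 entries read)
#2 VA=0x4004B4 (r,kernel):
  [0] read 0x32 idx=2: raw=0x15002 flags P=0 W=1 U=0 S=0
  → PAGE_NOT_PRESENT  (1 entries read)
#3 VA=0x1607247 (r,kernel):
  [0] read 0x32 idx=11: raw=0x40007 flags P=1 W=1 U=1 S=0
  [1] read 0x40 idx=7: raw=0x44007 flags P=1 W=1 U=1 S=0
  → PA=0x44247  (2 entries read)

TLB: [["0x1C19", "0x39"], ["0x1E00", "0x3E"], ["0x1607", "0x44"]]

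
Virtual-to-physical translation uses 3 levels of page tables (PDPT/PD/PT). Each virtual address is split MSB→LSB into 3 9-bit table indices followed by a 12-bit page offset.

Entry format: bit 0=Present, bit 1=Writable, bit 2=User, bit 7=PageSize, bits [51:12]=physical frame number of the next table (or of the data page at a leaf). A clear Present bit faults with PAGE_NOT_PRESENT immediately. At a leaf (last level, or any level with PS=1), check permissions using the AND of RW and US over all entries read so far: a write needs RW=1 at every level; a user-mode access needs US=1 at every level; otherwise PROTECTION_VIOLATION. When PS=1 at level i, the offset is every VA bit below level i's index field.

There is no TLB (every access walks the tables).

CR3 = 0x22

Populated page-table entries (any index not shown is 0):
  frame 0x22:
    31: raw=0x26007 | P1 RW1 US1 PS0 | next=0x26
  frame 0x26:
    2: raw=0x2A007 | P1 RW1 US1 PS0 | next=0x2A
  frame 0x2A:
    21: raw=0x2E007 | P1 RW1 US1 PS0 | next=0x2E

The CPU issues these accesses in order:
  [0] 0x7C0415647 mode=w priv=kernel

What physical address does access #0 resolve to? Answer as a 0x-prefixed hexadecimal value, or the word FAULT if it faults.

Trace:
#0 VA=0x7C0415647 (w,kernel):
  L0 @0x22[31] → 0x26007  P=1,RW=1,US=1,PS=0
  L1 @0x26[2] → 0x2A007  P=1,RW=1,US=1,PS=0
  L2 @0x2A[21] → 0x2E007  P=1,RW=1,US=1,PS=0
  ✓ 0x2E647  — 3 lookups

Access #0 PA: 0x2E647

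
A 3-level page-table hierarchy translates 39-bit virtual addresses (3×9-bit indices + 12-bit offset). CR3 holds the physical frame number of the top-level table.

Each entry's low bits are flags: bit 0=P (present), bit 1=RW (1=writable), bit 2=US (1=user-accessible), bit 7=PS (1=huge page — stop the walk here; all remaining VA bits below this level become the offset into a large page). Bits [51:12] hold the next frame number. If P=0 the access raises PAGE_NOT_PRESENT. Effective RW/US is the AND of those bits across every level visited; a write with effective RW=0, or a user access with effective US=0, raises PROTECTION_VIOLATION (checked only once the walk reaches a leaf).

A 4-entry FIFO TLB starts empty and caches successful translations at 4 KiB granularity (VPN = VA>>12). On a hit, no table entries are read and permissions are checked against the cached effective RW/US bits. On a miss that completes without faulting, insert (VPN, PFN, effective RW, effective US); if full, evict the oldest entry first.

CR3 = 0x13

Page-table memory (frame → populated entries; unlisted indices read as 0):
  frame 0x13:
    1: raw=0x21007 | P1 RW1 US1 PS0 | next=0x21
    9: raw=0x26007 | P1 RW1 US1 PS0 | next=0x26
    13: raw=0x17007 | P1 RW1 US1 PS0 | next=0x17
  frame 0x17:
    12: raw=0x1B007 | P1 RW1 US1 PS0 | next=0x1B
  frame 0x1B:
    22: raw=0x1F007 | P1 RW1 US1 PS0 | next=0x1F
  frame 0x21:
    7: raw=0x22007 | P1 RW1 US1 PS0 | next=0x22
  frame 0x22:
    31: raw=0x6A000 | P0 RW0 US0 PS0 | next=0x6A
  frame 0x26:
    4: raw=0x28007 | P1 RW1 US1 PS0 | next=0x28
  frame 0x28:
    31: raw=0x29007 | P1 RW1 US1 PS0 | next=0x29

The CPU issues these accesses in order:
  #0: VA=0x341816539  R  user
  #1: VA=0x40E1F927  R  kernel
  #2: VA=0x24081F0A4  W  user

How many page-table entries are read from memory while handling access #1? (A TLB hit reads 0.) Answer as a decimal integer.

Per-access translation:
#0 VA=0x341816539 (r,user):
  L0: frame=0x13 idx=13 entry=0x17007 [P=1 RW=1 US=1 PS=0]
  L1: frame=0x17 idx=12 entry=0x1B007 [P=1 RW=1 US=1 PS=0]
  L2: frame=0x1B idx=22 entry=0x1F007 [P=1 RW=1 US=1 PS=0]
  ⇒ phys 0x1F539  [3 reads]
#1 VA=0x40E1F927 (r,kernel):
  L0: frame=0x13 idx=1 entry=0x21007 [P=1 RW=1 US=1 PS=0]
  L1: frame=0x21 idx=7 entry=0x22007 [P=1 RW=1 US=1 PS=0]
  L2: frame=0x22 idx=31 entry=0x6A000 [P=0 RW=0 US=0 PS=0]
  ✗ PAGE_NOT_PRESENT  [3 reads]
#2 VA=0x24081F0A4 (w,user):
  L0: frame=0x13 idx=9 entry=0x26007 [P=1 RW=1 US=1 PS=0]
  L1: frame=0x26 idx=4 entry=0x28007 [P=1 RW=1 US=1 PS=0]
  L2: frame=0x28 idx=31 entry=0x29007 [P=1 RW=1 US=1 PS=0]
  ⇒ phys 0x290A4  [3 reads]

Entries read for #1: 3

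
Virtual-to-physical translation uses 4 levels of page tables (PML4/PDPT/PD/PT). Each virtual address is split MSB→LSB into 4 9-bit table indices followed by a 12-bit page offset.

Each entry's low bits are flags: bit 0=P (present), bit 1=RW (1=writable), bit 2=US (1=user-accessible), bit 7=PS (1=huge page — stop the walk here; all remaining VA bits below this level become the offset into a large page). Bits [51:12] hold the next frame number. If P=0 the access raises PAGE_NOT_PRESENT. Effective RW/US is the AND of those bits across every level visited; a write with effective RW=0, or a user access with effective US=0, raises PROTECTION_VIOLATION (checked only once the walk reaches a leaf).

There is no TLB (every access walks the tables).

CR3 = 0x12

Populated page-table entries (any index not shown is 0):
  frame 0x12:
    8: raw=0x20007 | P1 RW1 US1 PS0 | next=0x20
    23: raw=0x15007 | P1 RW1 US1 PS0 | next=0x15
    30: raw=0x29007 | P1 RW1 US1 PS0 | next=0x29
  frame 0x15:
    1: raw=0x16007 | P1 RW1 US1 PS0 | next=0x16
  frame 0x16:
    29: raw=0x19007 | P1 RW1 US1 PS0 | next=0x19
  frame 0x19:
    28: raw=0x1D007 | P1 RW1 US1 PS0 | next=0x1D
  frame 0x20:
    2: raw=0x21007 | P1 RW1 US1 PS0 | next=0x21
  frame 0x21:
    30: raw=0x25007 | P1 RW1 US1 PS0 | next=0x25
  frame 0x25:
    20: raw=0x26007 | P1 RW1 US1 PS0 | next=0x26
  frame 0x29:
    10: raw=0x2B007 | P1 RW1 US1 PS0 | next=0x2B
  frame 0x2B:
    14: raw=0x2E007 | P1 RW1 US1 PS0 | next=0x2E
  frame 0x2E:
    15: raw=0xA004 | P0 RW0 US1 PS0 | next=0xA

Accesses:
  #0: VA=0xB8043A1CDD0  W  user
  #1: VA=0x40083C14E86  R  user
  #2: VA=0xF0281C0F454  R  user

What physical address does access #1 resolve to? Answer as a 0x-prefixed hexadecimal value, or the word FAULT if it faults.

Per-access translation:
#0 VA=0xB8043A1CDD0 (w,user):
  L0: frame=0x12 idx=23 entry=0x15007 [P=1 RW=1 US=1 PS=0]
  L1: frame=0x15 idx=1 entry=0x16007 [P=1 RW=1 US=1 PS=0]
  L2: frame=0x16 idx=29 entry=0x19007 [P=1 RW=1 US=1 PS=0]
  L3: frame=0x19 idx=28 entry=0x1D007 [P=1 RW=1 US=1 PS=0]
  → PA=0x1DDD0  (4 entries read)
#1 VA=0x40083C14E86 (r,user):
  L0: frame=0x12 idx=8 entry=0x20007 [P=1 RW=1 US=1 PS=0]
  L1: frame=0x20 idx=2 entry=0x21007 [P=1 RW=1 US=1 PS=0]
  L2: frame=0x21 idx=30 entry=0x25007 [P=1 RW=1 US=1 PS=0]
  L3: frame=0x25 idx=20 entry=0x26007 [P=1 RW=1 US=1 PS=0]
  → PA=0x26E86  (4 entries read)
#2 VA=0xF0281C0F454 (r,user):
  L0: frame=0x12 idx=30 entry=0x29007 [P=1 RW=1 US=1 PS=0]
  L1: frame=0x29 idx=10 entry=0x2B007 [P=1 RW=1 US=1 PS=0]
  L2: frame=0x2B idx=14 entry=0x2E007 [P=1 RW=1 US=1 PS=0]
  L3: frame=0x2E idx=15 entry=0xA004 [P=0 RW=0 US=1 PS=0]
  ✗ PAGE_NOT_PRESENT  [4 reads]

Access #1 PA: 0x26E86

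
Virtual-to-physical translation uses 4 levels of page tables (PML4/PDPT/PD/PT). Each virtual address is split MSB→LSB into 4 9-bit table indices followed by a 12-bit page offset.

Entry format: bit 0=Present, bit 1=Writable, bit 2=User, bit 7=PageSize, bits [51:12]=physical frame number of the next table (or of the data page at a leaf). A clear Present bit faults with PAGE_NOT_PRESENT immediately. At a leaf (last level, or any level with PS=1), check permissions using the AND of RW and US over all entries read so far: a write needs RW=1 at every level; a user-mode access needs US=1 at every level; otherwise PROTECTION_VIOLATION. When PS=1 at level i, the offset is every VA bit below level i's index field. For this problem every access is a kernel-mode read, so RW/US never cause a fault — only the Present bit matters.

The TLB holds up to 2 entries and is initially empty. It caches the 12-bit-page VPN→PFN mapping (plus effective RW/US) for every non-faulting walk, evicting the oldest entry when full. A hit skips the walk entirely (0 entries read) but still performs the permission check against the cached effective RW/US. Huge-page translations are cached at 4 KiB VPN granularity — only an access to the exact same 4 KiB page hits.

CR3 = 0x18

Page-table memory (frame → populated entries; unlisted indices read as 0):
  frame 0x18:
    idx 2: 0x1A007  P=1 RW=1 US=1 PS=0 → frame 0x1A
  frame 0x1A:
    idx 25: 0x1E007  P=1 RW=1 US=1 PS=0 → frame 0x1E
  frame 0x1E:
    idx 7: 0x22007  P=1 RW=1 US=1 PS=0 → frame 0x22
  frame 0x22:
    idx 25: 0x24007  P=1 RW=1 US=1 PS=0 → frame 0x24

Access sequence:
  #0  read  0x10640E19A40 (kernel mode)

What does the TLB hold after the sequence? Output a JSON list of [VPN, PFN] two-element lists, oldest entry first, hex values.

Per-access translation:
#0 VA=0x10640E19A40 (r,kernel):
  L0 @0x18[2] → 0x1A007  P=1,RW=1,US=1,PS=0
  L1 @0x1A[25] → 0x1E007  P=1,RW=1,US=1,PS=0
  L2 @0x1E[7] → 0x22007  P=1,RW=1,US=1,PS=0
  L3 @0x22[25] → 0x24007  P=1,RW=1,US=1,PS=0
  → PA=0x24A40  (4 entries read)

TLB: [["0x10640E19", "0x24"]]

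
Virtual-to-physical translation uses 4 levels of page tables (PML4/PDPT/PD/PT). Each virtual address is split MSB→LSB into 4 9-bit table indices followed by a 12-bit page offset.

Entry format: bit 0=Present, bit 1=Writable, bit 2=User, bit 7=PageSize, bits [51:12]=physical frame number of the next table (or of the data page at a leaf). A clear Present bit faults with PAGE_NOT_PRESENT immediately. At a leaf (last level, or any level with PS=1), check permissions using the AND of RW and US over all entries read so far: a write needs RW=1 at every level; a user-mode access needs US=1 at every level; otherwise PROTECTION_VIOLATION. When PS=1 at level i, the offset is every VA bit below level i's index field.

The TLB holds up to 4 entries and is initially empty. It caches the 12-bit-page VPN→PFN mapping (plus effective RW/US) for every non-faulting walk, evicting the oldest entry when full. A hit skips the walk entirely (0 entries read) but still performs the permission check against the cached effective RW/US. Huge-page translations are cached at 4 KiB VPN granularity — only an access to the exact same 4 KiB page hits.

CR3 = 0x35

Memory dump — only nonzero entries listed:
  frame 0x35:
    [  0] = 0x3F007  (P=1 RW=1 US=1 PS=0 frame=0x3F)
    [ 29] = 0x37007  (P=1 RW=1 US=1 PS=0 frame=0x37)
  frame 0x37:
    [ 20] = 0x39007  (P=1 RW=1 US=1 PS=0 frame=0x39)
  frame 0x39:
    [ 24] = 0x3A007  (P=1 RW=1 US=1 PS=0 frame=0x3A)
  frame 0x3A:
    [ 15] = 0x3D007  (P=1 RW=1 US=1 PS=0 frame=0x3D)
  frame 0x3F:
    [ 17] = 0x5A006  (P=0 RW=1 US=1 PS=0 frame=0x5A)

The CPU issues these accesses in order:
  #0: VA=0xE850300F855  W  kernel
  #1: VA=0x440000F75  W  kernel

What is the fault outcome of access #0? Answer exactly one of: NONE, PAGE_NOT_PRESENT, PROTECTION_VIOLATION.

Per-access translation:
#0 VA=0xE850300F855 (w,kernel):
  L0 @0x35[29] → 0x37007  P=1,RW=1,US=1,PS=0
  L1 @0x37[20] → 0x39007  P=1,RW=1,US=1,PS=0
  L2 @0x39[24] → 0x3A007  P=1,RW=1,US=1,PS=0
  L3 @0x3A[15] → 0x3D007  P=1,RW=1,US=1,PS=0
  ✓ 0x3D855  — 4 lookups
#1 VA=0x440000F75 (w,kernel):
  L0 @0x35[0] → 0x3F007  P=1,RW=1,US=1,PS=0
  L1 @0x3F[17] → 0x5A006  P=0,RW=1,US=1,PS=0
  ✗ PAGE_NOT_PRESENT  [2 reads]

Access #0 fault: NONE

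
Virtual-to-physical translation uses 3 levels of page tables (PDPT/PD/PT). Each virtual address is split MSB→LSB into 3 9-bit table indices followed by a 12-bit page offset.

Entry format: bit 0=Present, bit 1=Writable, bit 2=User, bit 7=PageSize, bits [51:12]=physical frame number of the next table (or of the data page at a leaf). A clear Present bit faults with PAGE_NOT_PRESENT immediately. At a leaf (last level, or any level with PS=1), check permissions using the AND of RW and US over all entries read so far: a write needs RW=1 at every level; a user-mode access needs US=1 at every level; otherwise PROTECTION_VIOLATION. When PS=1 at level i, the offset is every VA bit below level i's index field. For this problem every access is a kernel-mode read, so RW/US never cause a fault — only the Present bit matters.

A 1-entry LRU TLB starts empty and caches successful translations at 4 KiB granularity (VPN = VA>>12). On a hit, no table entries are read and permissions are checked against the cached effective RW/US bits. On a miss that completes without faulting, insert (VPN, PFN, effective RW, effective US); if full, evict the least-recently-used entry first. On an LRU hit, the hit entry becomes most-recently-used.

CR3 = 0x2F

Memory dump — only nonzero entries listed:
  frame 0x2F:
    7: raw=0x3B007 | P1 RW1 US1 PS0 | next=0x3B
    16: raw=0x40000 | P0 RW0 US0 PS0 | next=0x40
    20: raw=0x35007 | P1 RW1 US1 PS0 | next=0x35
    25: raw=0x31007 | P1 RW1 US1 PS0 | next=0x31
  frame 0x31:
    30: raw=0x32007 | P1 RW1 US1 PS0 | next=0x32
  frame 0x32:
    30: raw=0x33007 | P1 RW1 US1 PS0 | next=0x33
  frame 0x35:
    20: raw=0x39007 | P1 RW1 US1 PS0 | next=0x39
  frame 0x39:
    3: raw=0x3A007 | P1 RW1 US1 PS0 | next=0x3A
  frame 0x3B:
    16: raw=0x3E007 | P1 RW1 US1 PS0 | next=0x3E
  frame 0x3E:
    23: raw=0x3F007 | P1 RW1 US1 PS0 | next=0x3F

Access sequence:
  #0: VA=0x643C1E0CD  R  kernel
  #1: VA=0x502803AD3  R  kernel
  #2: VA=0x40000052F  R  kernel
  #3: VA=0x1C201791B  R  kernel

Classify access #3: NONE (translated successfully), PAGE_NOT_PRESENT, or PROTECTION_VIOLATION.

Walk each access:
#0 VA=0x643C1E0CD (r,kernel):
  lvl0: tbl 0x2F, slot 25 ⇒ 0x31007 (P1/RW1/US1/PS0)
  lvl1: tbl 0x31, slot 30 ⇒ 0x32007 (P1/RW1/US1/PS0)
  lvl2: tbl 0x32, slot 30 ⇒ 0x33007 (P1/RW1/US1/PS0)
  ✓ 0x330CD  — 3 lookups
#1 VA=0x502803AD3 (r,kernel):
  lvl0: tbl 0x2F, slot 20 ⇒ 0x35007 (P1/RW1/US1/PS0)
  lvl1: tbl 0x35, slot 20 ⇒ 0x39007 (P1/RW1/US1/PS0)
  lvl2: tbl 0x39, slot 3 ⇒ 0x3A007 (P1/RW1/US1/PS0)
  ✓ 0x3AAD3  — 3 lookups
#2 VA=0x40000052F (r,kernel):
  lvl0: tbl 0x2F, slot 16 ⇒ 0x40000 (P0/RW0/US0/PS0)
  ✗ PAGE_NOT_PRESENT  [1 reads]
#3 VA=0x1C201791B (r,kernel):
  lvl0: tbl 0x2F, slot 7 ⇒ 0x3B007 (P1/RW1/US1/PS0)
  lvl1: tbl 0x3B, slot 16 ⇒ 0x3E007 (P1/RW1/US1/PS0)
  lvl2: tbl 0x3E, slot 23 ⇒ 0x3F007 (P1/RW1/US1/PS0)
  ✓ 0x3F91B  — 3 lookups

Access #3 fault: NONE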